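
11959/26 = 459 + 25/26= 459.96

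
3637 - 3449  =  188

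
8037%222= 45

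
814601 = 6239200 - 5424599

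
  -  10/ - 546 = 5/273 = 0.02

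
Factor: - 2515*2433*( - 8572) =2^2*3^1*5^1*503^1*  811^1*2143^1 = 52452025140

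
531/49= 10 + 41/49 = 10.84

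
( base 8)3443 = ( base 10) 1827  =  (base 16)723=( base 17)658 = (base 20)4b7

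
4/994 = 2/497 = 0.00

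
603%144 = 27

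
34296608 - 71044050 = -36747442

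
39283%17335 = 4613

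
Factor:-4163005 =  - 5^1*7^1*11^2* 983^1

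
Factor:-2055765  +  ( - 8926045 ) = - 2^1*5^1*7^1*19^1 *23^1 * 359^1 = - 10981810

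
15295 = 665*23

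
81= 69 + 12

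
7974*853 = 6801822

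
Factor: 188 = 2^2*47^1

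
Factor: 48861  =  3^2  *61^1 * 89^1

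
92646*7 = 648522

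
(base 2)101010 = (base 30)1C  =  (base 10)42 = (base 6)110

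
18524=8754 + 9770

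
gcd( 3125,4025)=25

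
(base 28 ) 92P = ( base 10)7137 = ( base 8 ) 15741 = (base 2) 1101111100001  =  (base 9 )10710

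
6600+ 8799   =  15399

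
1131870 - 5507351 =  - 4375481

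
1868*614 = 1146952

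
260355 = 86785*3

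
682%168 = 10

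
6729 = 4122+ 2607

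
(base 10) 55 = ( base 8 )67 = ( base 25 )25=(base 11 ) 50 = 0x37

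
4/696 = 1/174 = 0.01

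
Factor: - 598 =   -  2^1*13^1*23^1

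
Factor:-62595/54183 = -3^1 * 5^1*13^1*107^1*18061^( -1 ) = - 20865/18061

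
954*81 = 77274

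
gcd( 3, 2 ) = 1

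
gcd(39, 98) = 1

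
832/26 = 32  =  32.00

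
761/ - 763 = - 761/763 = -1.00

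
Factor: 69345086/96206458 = 34672543/48103229 = 853^(-1)*56393^( - 1 )*34672543^1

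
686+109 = 795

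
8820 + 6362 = 15182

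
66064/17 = 66064/17 = 3886.12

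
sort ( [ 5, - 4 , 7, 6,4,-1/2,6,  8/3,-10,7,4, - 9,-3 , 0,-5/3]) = [ - 10, - 9,-4, - 3, - 5/3,-1/2,0,8/3  ,  4, 4,5,6,6 , 7 , 7 ] 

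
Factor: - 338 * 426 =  - 2^2* 3^1 *13^2*71^1 = - 143988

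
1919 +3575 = 5494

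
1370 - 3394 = - 2024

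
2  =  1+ 1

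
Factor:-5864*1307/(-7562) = 2^2 *19^(- 1)*199^(- 1 ) * 733^1*1307^1 = 3832124/3781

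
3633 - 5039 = - 1406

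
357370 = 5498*65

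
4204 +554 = 4758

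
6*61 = 366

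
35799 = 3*11933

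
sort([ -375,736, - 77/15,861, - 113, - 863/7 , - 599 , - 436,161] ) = [ - 599 ,-436, - 375, - 863/7 , - 113, - 77/15, 161, 736, 861 ]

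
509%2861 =509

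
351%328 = 23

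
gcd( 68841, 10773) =9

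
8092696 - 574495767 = -566403071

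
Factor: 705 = 3^1*5^1*47^1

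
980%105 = 35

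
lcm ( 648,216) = 648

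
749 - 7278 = - 6529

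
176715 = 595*297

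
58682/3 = 19560+2/3=19560.67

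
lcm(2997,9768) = 263736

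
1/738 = 1/738 =0.00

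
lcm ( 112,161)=2576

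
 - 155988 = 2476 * ( - 63)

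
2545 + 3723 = 6268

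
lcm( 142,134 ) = 9514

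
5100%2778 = 2322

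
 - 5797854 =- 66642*87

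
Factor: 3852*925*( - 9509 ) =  - 2^2*3^2*5^2 *37^2 *107^1 * 257^1 = - 33881517900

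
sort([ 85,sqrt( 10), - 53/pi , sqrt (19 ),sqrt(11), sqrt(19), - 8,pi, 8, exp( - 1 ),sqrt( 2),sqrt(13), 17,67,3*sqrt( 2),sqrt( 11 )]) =[ - 53/pi, - 8, exp( - 1),sqrt( 2),pi,sqrt(  10), sqrt( 11), sqrt (11), sqrt( 13),3*sqrt(2), sqrt( 19),sqrt (19) , 8,17,67,85 ]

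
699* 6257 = 4373643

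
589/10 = 589/10 = 58.90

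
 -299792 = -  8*37474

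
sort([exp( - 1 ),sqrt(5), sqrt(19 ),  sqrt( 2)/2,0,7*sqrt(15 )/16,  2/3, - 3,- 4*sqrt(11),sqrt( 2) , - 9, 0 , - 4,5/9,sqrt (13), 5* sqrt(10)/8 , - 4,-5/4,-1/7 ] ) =[ - 4 *sqrt(11), - 9, - 4, - 4, - 3,-5/4,-1/7,  0,0,exp( - 1 ) , 5/9, 2/3,sqrt(2) /2 , sqrt( 2),  7 * sqrt(15)/16 , 5*sqrt( 10 ) /8,  sqrt(5) , sqrt( 13 ), sqrt(19)]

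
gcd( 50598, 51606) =18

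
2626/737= 3 + 415/737 = 3.56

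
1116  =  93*12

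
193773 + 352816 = 546589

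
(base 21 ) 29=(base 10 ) 51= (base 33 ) 1I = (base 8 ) 63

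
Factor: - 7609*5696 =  - 2^6*7^1*89^1*1087^1 = - 43340864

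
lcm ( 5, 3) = 15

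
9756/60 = 162 + 3/5= 162.60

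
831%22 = 17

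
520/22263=520/22263 = 0.02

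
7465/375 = 19 + 68/75 = 19.91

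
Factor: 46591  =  46591^1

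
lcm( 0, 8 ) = 0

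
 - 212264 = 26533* (-8 )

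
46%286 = 46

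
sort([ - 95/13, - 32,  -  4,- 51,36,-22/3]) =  [-51,  -  32, - 22/3, - 95/13, - 4 , 36 ]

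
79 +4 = 83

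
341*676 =230516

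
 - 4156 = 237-4393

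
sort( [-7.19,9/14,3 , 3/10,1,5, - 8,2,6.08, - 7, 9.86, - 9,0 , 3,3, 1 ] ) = [ - 9, - 8, - 7.19, - 7,0,3/10,9/14,1,1,2,3,3, 3,5,  6.08,9.86 ] 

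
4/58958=2/29479 = 0.00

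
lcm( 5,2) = 10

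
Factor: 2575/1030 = 2^( - 1 )*5^1 = 5/2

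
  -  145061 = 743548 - 888609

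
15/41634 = 5/13878  =  0.00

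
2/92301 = 2/92301 = 0.00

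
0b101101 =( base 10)45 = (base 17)2b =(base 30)1F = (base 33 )1c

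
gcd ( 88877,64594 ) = 1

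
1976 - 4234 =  - 2258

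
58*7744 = 449152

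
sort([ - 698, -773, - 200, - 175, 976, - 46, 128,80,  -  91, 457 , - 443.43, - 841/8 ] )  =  [ - 773,-698,-443.43, - 200, - 175, - 841/8, -91,-46, 80, 128, 457 , 976] 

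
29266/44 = 14633/22 =665.14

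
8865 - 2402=6463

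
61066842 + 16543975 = 77610817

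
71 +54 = 125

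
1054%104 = 14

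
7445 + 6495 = 13940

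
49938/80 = 624+9/40 = 624.23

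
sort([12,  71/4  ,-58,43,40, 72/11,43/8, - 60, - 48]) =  [-60,- 58,- 48, 43/8,72/11,12 , 71/4, 40 , 43 ] 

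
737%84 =65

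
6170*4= 24680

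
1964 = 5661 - 3697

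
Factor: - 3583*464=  - 2^4*29^1*3583^1=   - 1662512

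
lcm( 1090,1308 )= 6540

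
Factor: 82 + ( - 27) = 55 = 5^1*11^1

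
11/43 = 11/43 = 0.26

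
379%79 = 63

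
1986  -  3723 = - 1737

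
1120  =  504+616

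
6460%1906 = 742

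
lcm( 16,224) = 224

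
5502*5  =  27510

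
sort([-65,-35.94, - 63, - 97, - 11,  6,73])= [ - 97, - 65, - 63,-35.94, - 11, 6,  73 ] 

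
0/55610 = 0 = 0.00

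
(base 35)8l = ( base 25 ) C1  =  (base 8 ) 455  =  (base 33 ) 94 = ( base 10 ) 301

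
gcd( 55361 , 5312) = 83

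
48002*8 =384016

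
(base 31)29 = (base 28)2F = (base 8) 107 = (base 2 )1000111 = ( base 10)71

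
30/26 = 15/13 =1.15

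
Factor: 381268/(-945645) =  - 2^2 * 3^(  -  1)*5^( -1 ) * 23^(-1)*2741^( - 1 ) *95317^1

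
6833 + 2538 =9371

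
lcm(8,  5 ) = 40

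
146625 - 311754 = - 165129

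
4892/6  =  2446/3 = 815.33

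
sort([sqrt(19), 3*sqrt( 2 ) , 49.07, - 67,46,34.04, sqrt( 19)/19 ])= [-67,sqrt(19)/19,3 * sqrt(2 ), sqrt(19),34.04, 46,49.07] 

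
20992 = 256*82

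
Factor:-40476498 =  - 2^1*3^1*19^1* 355057^1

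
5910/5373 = 1970/1791  =  1.10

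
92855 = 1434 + 91421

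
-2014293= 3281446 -5295739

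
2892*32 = 92544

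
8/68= 2/17= 0.12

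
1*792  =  792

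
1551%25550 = 1551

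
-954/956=  -  1 + 1/478 = - 1.00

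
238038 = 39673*6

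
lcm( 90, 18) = 90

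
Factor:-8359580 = -2^2*5^1*17^1*23^1*1069^1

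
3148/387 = 3148/387 = 8.13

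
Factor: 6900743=19^1 *251^1*1447^1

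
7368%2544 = 2280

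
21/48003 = 7/16001= 0.00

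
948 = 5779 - 4831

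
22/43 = 22/43 = 0.51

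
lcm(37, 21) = 777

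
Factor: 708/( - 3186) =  - 2^1*3^( - 2) = - 2/9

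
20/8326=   10/4163 = 0.00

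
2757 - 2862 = -105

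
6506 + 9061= 15567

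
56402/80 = 28201/40 =705.02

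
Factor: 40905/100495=3^4 * 199^( -1 ) = 81/199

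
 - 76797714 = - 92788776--15991062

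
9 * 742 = 6678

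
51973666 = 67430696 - 15457030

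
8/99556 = 2/24889  =  0.00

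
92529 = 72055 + 20474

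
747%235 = 42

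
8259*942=7779978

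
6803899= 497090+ 6306809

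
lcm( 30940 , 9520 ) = 123760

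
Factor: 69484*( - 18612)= - 1293236208 = -2^4* 3^2*11^1*29^1*47^1*599^1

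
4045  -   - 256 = 4301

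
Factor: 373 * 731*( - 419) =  - 17^1*43^1*373^1*419^1 = -  114245797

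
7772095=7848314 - 76219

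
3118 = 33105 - 29987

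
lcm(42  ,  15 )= 210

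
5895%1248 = 903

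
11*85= 935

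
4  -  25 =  - 21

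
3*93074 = 279222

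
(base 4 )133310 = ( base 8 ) 3764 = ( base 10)2036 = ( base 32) 1VK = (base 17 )70D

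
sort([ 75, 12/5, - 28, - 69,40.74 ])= [ - 69,- 28,12/5, 40.74, 75] 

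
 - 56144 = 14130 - 70274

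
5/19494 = 5/19494 = 0.00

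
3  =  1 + 2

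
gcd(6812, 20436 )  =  6812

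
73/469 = 73/469 = 0.16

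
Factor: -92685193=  - 23^1*4029791^1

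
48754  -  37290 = 11464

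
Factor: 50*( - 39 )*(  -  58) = 113100 = 2^2*3^1* 5^2*13^1* 29^1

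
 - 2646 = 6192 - 8838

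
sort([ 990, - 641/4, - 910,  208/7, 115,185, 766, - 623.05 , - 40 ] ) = [ - 910, - 623.05, - 641/4, - 40 , 208/7,115 , 185 , 766,  990 ] 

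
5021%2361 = 299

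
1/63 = 1/63 = 0.02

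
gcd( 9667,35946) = 1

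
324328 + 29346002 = 29670330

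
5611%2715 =181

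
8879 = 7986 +893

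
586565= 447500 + 139065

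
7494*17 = 127398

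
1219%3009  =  1219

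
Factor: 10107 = 3^2*1123^1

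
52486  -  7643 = 44843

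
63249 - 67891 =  - 4642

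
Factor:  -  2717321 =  - 2717321^1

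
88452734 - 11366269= 77086465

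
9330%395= 245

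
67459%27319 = 12821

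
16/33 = 16/33 = 0.48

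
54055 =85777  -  31722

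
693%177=162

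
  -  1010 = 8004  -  9014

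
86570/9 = 9618  +  8/9 = 9618.89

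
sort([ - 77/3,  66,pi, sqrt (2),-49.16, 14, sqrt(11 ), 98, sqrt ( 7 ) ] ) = [ - 49.16, - 77/3,sqrt(2), sqrt(7) , pi,  sqrt(11),14, 66,98]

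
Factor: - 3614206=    -2^1 *47^1*38449^1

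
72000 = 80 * 900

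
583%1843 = 583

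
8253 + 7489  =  15742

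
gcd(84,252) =84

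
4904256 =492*9968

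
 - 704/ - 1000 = 88/125  =  0.70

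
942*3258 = 3069036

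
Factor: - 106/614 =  - 53/307 = - 53^1*307^( - 1 ) 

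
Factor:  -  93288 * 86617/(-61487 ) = 8080326696/61487 =2^3* 3^1*13^2 * 23^1*  37^1*2341^1*61487^(-1)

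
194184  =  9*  21576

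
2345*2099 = 4922155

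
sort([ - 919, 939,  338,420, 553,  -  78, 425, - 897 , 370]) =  [ - 919,  -  897,-78, 338, 370, 420, 425, 553, 939]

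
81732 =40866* 2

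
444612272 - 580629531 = - 136017259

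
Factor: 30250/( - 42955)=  -50/71 = - 2^1*5^2*71^( - 1)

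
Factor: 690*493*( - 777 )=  - 2^1*3^2*5^1*7^1*17^1*23^1 *29^1*37^1 = - 264312090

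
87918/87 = 29306/29 = 1010.55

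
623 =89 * 7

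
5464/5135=1 + 329/5135 =1.06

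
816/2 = 408 = 408.00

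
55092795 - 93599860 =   -  38507065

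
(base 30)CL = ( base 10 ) 381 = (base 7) 1053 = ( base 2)101111101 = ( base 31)c9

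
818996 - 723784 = 95212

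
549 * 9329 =5121621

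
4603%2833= 1770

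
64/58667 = 64/58667 = 0.00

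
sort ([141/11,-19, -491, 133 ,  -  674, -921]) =[ - 921, - 674, - 491,- 19, 141/11, 133 ] 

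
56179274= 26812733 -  - 29366541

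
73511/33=2227+20/33 = 2227.61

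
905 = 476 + 429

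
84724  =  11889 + 72835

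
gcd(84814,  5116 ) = 2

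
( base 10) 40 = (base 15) 2a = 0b101000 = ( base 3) 1111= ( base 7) 55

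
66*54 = 3564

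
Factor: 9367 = 17^1*19^1*29^1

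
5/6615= 1/1323 = 0.00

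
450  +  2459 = 2909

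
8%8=0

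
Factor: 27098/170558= 17^1*107^(-1) = 17/107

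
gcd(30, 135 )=15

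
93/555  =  31/185 = 0.17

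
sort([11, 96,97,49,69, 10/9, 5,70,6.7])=[ 10/9, 5,6.7 , 11 , 49 , 69,70,96,97 ]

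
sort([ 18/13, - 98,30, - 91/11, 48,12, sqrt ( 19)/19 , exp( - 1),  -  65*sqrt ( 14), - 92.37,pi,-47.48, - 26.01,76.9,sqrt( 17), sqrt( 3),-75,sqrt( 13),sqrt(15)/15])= [ - 65*sqrt( 14), - 98, - 92.37, - 75,-47.48, - 26.01, - 91/11,  sqrt( 19)/19,sqrt( 15) /15,  exp( - 1),18/13,sqrt(3 ), pi,sqrt( 13), sqrt( 17 ),  12,30,48 , 76.9]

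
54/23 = 54/23 = 2.35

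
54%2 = 0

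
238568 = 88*2711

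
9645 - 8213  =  1432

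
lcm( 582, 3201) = 6402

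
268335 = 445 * 603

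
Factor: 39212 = 2^2* 9803^1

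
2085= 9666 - 7581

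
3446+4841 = 8287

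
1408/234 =6 +2/117 = 6.02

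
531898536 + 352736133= 884634669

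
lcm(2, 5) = 10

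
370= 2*185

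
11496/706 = 16+100/353 = 16.28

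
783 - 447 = 336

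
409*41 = 16769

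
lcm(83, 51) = 4233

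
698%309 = 80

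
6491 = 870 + 5621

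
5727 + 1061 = 6788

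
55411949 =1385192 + 54026757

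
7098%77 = 14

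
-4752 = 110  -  4862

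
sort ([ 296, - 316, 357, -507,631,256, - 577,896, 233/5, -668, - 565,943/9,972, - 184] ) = [  -  668, - 577,  -  565 , - 507,- 316,-184,233/5, 943/9 , 256, 296,357, 631, 896 , 972]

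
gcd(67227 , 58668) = 3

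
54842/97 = 565  +  37/97 = 565.38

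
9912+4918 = 14830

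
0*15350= 0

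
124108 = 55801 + 68307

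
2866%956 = 954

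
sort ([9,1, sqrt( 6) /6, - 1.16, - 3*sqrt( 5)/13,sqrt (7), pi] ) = [ - 1.16, - 3*sqrt( 5 ) /13,sqrt ( 6 ) /6,1,sqrt(7), pi, 9]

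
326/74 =4  +  15/37  =  4.41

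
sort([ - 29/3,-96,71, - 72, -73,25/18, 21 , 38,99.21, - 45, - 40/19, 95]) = [ - 96, - 73, - 72, - 45, - 29/3, - 40/19,25/18, 21,38, 71,95, 99.21]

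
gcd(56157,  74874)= 3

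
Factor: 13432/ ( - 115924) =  - 46/397 = - 2^1 * 23^1*397^( - 1)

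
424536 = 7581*56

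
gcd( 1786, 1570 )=2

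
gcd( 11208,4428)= 12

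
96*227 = 21792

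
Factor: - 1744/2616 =- 2^1*3^ (-1)=- 2/3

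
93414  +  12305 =105719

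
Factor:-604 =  - 2^2*151^1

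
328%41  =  0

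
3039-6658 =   -  3619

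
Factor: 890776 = 2^3*111347^1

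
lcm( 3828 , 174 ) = 3828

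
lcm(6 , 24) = 24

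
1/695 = 1/695 =0.00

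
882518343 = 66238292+816280051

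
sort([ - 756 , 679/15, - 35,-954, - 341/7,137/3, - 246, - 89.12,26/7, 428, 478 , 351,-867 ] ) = [ - 954,-867, - 756,-246, - 89.12, - 341/7, - 35 , 26/7,679/15, 137/3,  351,  428,478 ]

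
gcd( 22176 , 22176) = 22176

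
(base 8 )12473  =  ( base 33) 4wn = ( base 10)5435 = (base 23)a67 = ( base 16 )153b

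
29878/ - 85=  - 29878/85 = - 351.51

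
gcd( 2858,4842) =2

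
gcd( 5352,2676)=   2676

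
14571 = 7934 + 6637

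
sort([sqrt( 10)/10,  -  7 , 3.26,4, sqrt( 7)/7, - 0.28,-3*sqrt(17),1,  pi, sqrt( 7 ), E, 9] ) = [  -  3*sqrt (17 ), - 7, - 0.28,sqrt( 10)/10 , sqrt( 7 )/7,  1,  sqrt( 7 ),E, pi,3.26,  4  ,  9]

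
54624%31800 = 22824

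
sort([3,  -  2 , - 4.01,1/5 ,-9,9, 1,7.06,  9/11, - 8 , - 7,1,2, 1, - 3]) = [ - 9 , - 8, - 7, - 4.01, - 3, - 2,1/5,9/11,1 , 1,  1,2,3, 7.06,9]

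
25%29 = 25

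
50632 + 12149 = 62781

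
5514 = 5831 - 317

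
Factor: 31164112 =2^4*7^1*67^1 * 4153^1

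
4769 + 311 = 5080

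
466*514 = 239524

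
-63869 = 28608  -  92477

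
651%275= 101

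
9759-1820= 7939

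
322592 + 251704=574296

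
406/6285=406/6285 =0.06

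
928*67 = 62176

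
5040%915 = 465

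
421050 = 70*6015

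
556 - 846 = -290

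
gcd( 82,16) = 2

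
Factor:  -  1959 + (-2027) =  - 2^1*1993^1= -3986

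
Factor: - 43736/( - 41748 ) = 22/21 = 2^1*3^(  -  1)*7^ ( - 1) * 11^1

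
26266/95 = 276 + 46/95 =276.48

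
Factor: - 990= - 2^1*3^2* 5^1* 11^1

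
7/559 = 7/559 = 0.01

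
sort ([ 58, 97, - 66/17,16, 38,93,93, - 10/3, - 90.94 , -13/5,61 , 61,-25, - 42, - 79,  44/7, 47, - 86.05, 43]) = [ - 90.94, - 86.05, - 79, - 42, - 25, - 66/17, - 10/3, - 13/5,  44/7 , 16 , 38,43, 47, 58,61,61, 93, 93,97] 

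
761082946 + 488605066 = 1249688012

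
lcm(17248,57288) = 1604064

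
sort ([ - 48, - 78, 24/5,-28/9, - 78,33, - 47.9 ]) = [-78, - 78,-48, - 47.9 ,-28/9, 24/5, 33 ]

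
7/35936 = 7/35936 = 0.00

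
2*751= 1502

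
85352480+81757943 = 167110423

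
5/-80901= - 5/80901=-0.00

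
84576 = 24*3524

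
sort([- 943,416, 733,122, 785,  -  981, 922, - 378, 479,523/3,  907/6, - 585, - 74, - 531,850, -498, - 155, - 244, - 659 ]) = [ - 981, - 943, -659, - 585, - 531, - 498, - 378, - 244, - 155, - 74,122, 907/6,523/3,416, 479 , 733,  785 , 850, 922 ] 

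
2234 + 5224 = 7458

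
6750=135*50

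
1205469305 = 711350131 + 494119174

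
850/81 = 10  +  40/81= 10.49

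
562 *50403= 28326486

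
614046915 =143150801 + 470896114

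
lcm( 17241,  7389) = 51723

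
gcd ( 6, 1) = 1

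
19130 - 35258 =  - 16128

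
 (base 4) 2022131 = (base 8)21235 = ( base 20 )1231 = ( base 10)8861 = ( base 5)240421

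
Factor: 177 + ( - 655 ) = -478 = - 2^1 * 239^1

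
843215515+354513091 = 1197728606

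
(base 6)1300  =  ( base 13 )1bc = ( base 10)324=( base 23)e2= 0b101000100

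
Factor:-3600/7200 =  - 1/2 = -2^( - 1 ) 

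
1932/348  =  5 + 16/29 = 5.55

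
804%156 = 24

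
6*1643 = 9858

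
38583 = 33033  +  5550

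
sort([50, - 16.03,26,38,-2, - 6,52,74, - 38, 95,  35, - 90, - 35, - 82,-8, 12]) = [ - 90, - 82, - 38, - 35, - 16.03, - 8, - 6, - 2, 12, 26,35 , 38,50 , 52,74 , 95 ]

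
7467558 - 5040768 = 2426790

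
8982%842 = 562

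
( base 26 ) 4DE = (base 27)455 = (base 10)3056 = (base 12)1928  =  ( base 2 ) 101111110000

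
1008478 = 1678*601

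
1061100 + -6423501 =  - 5362401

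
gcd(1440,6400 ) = 160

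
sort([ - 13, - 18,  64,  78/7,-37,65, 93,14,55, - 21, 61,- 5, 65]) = [ - 37,  -  21,- 18, - 13 , - 5,78/7, 14,55 , 61,64, 65,65, 93]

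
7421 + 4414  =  11835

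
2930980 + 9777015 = 12707995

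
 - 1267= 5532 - 6799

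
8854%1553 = 1089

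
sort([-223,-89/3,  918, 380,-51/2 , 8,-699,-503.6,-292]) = [-699, - 503.6,  -  292,-223, - 89/3, - 51/2,  8 , 380,918]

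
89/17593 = 89/17593   =  0.01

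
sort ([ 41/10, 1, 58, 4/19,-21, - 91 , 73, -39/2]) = [ - 91, - 21, - 39/2, 4/19, 1,41/10, 58, 73 ] 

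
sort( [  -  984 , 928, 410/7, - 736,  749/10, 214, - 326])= [- 984, - 736, - 326, 410/7 , 749/10,  214, 928 ]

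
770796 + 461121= 1231917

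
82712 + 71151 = 153863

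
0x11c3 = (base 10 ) 4547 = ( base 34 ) 3VP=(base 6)33015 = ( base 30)51h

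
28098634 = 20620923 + 7477711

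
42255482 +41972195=84227677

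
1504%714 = 76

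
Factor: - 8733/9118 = -2^ (  -  1)  *  3^1*41^1*47^(-1)* 71^1 * 97^( - 1)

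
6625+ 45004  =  51629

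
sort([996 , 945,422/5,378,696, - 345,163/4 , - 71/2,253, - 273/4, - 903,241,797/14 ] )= [ - 903, - 345, - 273/4, - 71/2,163/4 , 797/14, 422/5, 241, 253,378,696,945, 996] 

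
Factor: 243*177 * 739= 31785129 = 3^6*59^1 * 739^1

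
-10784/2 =-5392=   -5392.00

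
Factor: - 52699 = -151^1 *349^1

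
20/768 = 5/192 = 0.03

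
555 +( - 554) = 1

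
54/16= 27/8 =3.38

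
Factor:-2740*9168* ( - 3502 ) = 2^7*3^1*5^1*17^1* 103^1*137^1*191^1 = 87971360640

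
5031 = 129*39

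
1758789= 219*8031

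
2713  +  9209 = 11922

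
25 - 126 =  - 101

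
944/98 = 472/49  =  9.63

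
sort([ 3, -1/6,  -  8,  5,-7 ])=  [- 8, - 7 , - 1/6, 3, 5]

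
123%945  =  123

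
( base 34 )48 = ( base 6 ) 400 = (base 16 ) 90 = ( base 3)12100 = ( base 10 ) 144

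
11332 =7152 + 4180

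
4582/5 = 916+2/5 = 916.40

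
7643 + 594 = 8237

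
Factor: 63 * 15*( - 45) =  - 42525= -  3^5*5^2*7^1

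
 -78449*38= - 2981062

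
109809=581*189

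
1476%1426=50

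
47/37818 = 47/37818= 0.00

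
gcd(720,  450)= 90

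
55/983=55/983  =  0.06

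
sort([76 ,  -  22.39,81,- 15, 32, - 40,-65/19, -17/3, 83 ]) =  [  -  40, - 22.39,-15,-17/3,-65/19,32,76,81, 83] 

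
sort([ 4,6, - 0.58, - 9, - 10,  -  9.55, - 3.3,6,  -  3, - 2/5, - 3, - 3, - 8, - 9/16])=[ - 10,-9.55, - 9 , - 8, - 3.3, - 3, - 3,  -  3, - 0.58 , - 9/16,  -  2/5, 4, 6,  6 ] 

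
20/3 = 6 + 2/3  =  6.67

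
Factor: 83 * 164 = 2^2 *41^1 *83^1 = 13612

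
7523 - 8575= - 1052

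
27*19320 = 521640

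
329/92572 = 329/92572 = 0.00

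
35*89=3115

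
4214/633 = 6 + 416/633 = 6.66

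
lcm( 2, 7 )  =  14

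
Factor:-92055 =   -  3^1*5^1*17^1*19^2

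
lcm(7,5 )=35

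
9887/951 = 10 + 377/951 = 10.40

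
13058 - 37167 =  - 24109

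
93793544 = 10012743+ 83780801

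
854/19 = 854/19=44.95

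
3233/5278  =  3233/5278 = 0.61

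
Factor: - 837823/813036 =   -  2^( - 2)*3^(-1) * 9679^(  -  1)*119689^1 = - 119689/116148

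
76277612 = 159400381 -83122769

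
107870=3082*35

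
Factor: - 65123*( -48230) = 2^1*5^1 * 7^1*13^1 * 53^1*65123^1 = 3140882290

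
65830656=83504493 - 17673837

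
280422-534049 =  - 253627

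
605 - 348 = 257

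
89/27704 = 89/27704 = 0.00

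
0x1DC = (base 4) 13130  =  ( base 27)HH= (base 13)2a8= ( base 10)476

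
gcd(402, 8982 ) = 6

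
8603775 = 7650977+952798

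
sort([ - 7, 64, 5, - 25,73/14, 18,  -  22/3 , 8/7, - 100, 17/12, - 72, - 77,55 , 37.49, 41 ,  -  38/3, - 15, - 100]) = [ - 100, - 100, - 77, - 72, - 25,-15, - 38/3 , - 22/3, - 7, 8/7,17/12, 5, 73/14, 18, 37.49,41 , 55, 64 ] 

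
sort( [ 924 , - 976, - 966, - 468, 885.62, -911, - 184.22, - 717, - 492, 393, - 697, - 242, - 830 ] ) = [ - 976,-966, - 911, - 830, - 717 , - 697, - 492, - 468, - 242, - 184.22 , 393,885.62, 924]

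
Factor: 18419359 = 7^1 * 2631337^1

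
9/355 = 9/355 = 0.03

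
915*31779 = 29077785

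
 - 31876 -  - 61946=30070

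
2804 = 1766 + 1038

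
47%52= 47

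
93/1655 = 93/1655 = 0.06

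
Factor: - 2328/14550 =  - 4/25 = - 2^2 * 5^( - 2 ) 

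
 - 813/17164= - 1 + 16351/17164 = - 0.05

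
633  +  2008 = 2641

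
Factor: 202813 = 13^1*15601^1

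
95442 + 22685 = 118127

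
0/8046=0 = 0.00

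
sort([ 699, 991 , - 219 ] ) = [-219, 699, 991 ] 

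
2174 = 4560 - 2386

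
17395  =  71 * 245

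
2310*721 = 1665510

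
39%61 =39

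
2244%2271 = 2244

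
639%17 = 10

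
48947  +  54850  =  103797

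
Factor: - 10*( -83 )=830 = 2^1*5^1*83^1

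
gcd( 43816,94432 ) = 8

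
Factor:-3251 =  - 3251^1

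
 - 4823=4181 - 9004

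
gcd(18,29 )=1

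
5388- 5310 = 78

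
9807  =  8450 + 1357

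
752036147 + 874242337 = 1626278484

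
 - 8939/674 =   -  8939/674=-13.26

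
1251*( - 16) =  -20016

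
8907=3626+5281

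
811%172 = 123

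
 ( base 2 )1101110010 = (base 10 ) 882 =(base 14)470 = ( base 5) 12012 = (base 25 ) 1a7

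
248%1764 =248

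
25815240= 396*65190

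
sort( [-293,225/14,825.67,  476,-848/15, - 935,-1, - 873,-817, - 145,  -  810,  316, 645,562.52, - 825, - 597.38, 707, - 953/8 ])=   [ - 935, - 873,  -  825, - 817,  -  810 , -597.38, - 293, - 145, - 953/8, - 848/15,-1,225/14, 316 , 476,562.52, 645,707,825.67] 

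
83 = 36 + 47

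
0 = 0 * 6764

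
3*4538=13614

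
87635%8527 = 2365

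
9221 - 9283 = -62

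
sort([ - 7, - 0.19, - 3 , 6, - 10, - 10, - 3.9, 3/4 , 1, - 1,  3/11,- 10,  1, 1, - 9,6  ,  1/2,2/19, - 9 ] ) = [ - 10, - 10, - 10, -9 ,-9 , - 7, - 3.9, - 3, - 1, -0.19,2/19 , 3/11 , 1/2,  3/4, 1,1,  1,6,6 ] 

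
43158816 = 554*77904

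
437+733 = 1170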